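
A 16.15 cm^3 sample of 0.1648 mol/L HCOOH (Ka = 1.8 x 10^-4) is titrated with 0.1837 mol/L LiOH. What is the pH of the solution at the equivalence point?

8.34

n(HCOOH) = 0.1648 x 0.01615 = 0.002662 mol; V(LiOH) at equivalence = 0.002662/0.1837 = 0.01449 L.
At equivalence all the acid is converted to HCOO-; total volume = 0.01615 + 0.01449 = 0.03064 L, so [HCOO-] = 0.002662/0.03064 = 0.08687 M.
Kb = Kw/Ka = 1.0e-14 / 1.8 x 10^-4 = 5.56e-11.
[OH^-] = sqrt(Kb x [HCOO-]) = sqrt(5.56e-11 x 0.08687) = 2.20e-6 M.
pOH = 5.66, so pH = 14.00 - 5.66 = 8.34.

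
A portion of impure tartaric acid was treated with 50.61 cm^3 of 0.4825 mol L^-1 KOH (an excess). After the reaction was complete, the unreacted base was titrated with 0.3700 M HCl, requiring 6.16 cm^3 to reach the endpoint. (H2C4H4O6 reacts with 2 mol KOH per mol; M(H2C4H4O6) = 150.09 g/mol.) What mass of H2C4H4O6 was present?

1.66 g

Total n(KOH) added = 0.4825 x 0.05061 = 0.02442 mol.
n(HCl) used = 0.3700 x 0.006160 = 0.002279 mol, which equals the excess n(KOH).
So n(KOH) consumed by the sample = 0.02442 - 0.002279 = 0.02214 mol.
n(H2C4H4O6) = 0.02214 / 2 = 0.01107 mol.
mass = 0.01107 mol x 150.09 g/mol = 1.66 g.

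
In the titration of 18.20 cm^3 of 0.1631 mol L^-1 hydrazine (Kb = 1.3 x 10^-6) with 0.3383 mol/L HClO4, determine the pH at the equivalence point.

4.54

n(N2H4) = 0.1631 x 0.01820 = 0.002968 mol; V(HClO4) at equivalence = 0.002968/0.3383 = 0.008775 L.
At equivalence the base is fully converted to N2H5+; total volume = 0.02697 L, so [N2H5+] = 0.002968/0.02697 = 0.1100 M.
Ka(N2H5+) = Kw/Kb = 1.0e-14 / 1.3 x 10^-6 = 7.69e-9.
[H^+] = sqrt(Ka x [N2H5+]) = sqrt(7.69e-9 x 0.1100) = 2.91e-5 M.
pH = -log(2.91e-5) = 4.54.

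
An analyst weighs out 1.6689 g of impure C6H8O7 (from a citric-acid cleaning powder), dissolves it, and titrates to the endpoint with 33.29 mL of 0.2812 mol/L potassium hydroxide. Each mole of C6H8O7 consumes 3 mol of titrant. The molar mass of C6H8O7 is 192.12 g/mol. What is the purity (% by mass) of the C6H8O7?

35.9%

n(KOH) = 0.2812 x 0.03329 = 0.009361 mol.
n(C6H8O7) = 0.009361 / 3 = 0.003120 mol.
mass of C6H8O7 = 0.003120 x 192.12 = 0.5995 g.
% purity = 0.5995 / 1.6689 x 100 = 35.9%.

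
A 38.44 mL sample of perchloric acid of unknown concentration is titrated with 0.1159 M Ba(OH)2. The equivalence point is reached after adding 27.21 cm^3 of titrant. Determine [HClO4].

0.164 M

n(Ba(OH)2) delivered = 0.1159 x 0.02721 = 0.003154 mol.
The reaction is 2 HClO4 + 1 Ba(OH)2, so n(HClO4) = 0.003154 x 2/1 = 0.006307 mol.
[HClO4] = 0.006307 mol / 0.03844 L = 0.164 M.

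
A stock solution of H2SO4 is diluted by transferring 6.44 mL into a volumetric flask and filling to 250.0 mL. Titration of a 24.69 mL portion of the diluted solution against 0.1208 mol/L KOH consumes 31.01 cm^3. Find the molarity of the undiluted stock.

n(KOH) = 0.1208 x 0.03101 = 0.003746 mol.
n(H2SO4) in the aliquot = 0.003746 x 1/2 = 0.001873 mol.
[diluted H2SO4] = 0.001873 / 0.02469 = 0.07586 M.
Dilution factor = 250.0/6.440 = 38.82, so [stock] = 0.07586 x 38.82 = 2.94 M.

2.94 M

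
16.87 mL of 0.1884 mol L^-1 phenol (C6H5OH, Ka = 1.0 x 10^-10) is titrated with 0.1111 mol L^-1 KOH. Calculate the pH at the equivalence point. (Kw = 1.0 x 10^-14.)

11.42

n(C6H5OH) = 0.1884 x 0.01687 = 0.003178 mol; V(KOH) at equivalence = 0.003178/0.1111 = 0.02861 L.
At equivalence all the acid is converted to C6H5O-; total volume = 0.01687 + 0.02861 = 0.04548 L, so [C6H5O-] = 0.003178/0.04548 = 0.06989 M.
Kb = Kw/Ka = 1.0e-14 / 1.0 x 10^-10 = 0.000100.
[OH^-] = sqrt(Kb x [C6H5O-]) = sqrt(0.000100 x 0.06989) = 0.00264 M.
pOH = 2.58, so pH = 14.00 - 2.58 = 11.42.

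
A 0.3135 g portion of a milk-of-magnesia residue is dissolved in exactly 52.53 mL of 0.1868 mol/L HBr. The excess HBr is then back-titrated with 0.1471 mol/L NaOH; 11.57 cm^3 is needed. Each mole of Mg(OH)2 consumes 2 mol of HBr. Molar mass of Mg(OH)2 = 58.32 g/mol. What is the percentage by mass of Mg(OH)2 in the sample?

75.4%

Total n(HBr) added = 0.1868 x 0.05253 = 0.009813 mol.
n(NaOH) used = 0.1471 x 0.01157 = 0.001702 mol, which equals the excess n(HBr).
So n(HBr) consumed by the sample = 0.009813 - 0.001702 = 0.008111 mol.
n(Mg(OH)2) = 0.008111 / 2 = 0.004055 mol.
mass Mg(OH)2 = 0.004055 x 58.32 = 0.2365 g, so %Mg(OH)2 = 0.2365/0.3135 x 100 = 75.4%.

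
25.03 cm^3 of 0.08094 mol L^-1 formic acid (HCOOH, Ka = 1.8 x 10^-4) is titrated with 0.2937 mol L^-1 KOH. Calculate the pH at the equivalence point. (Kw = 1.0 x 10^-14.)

8.27

n(HCOOH) = 0.08094 x 0.02503 = 0.002026 mol; V(KOH) at equivalence = 0.002026/0.2937 = 0.006898 L.
At equivalence all the acid is converted to HCOO-; total volume = 0.02503 + 0.006898 = 0.03193 L, so [HCOO-] = 0.002026/0.03193 = 0.06345 M.
Kb = Kw/Ka = 1.0e-14 / 1.8 x 10^-4 = 5.56e-11.
[OH^-] = sqrt(Kb x [HCOO-]) = sqrt(5.56e-11 x 0.06345) = 1.88e-6 M.
pOH = 5.73, so pH = 14.00 - 5.73 = 8.27.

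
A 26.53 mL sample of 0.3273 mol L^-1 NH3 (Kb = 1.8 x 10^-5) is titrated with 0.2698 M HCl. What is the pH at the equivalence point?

5.04

n(NH3) = 0.3273 x 0.02653 = 0.008683 mol; V(HCl) at equivalence = 0.008683/0.2698 = 0.03218 L.
At equivalence the base is fully converted to NH4+; total volume = 0.05871 L, so [NH4+] = 0.008683/0.05871 = 0.1479 M.
Ka(NH4+) = Kw/Kb = 1.0e-14 / 1.8 x 10^-5 = 5.56e-10.
[H^+] = sqrt(Ka x [NH4+]) = sqrt(5.56e-10 x 0.1479) = 9.06e-6 M.
pH = -log(9.06e-6) = 5.04.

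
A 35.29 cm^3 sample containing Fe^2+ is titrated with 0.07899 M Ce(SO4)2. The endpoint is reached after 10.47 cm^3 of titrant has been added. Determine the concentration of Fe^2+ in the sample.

n(Ce(SO4)2) = 0.07899 x 0.01047 = 0.0008270 mol.
From the balanced equation, 1 mol Ce(SO4)2 reacts with 1 mol Fe^2+, so n(Fe^2+) = 0.0008270 x 1/1 = 0.0008270 mol.
[Fe^2+] = 0.0008270 / 0.03529 L = 0.0234 M.

0.0234 M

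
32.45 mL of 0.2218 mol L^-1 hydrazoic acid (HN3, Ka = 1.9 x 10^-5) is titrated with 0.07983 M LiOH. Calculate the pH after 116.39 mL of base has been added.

12.15

n(acid) = 0.2218 x 0.03245 = 0.007197 mol; n(LiOH) added = 0.07983 x 0.1164 = 0.009291 mol.
Base is in excess by 0.009291 - 0.007197 = 0.002094 mol in a total volume of 0.1488 L.
[OH^-] = 0.002094/0.1488 = 0.01407 M, so pOH = 1.85 and pH = 14.00 - 1.85 = 12.15.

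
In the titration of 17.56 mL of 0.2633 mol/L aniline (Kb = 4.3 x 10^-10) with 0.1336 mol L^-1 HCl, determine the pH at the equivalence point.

n(C6H5NH2) = 0.2633 x 0.01756 = 0.004624 mol; V(HCl) at equivalence = 0.004624/0.1336 = 0.03461 L.
At equivalence the base is fully converted to C6H5NH3+; total volume = 0.05217 L, so [C6H5NH3+] = 0.004624/0.05217 = 0.08863 M.
Ka(C6H5NH3+) = Kw/Kb = 1.0e-14 / 4.3 x 10^-10 = 2.33e-5.
[H^+] = sqrt(Ka x [C6H5NH3+]) = sqrt(2.33e-5 x 0.08863) = 0.00144 M.
pH = -log(0.00144) = 2.84.

2.84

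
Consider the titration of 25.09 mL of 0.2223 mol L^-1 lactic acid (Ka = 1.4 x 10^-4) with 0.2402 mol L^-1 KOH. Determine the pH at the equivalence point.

8.46

n(HC3H5O3) = 0.2223 x 0.02509 = 0.005578 mol; V(KOH) at equivalence = 0.005578/0.2402 = 0.02322 L.
At equivalence all the acid is converted to C3H5O3-; total volume = 0.02509 + 0.02322 = 0.04831 L, so [C3H5O3-] = 0.005578/0.04831 = 0.1155 M.
Kb = Kw/Ka = 1.0e-14 / 1.4 x 10^-4 = 7.14e-11.
[OH^-] = sqrt(Kb x [C3H5O3-]) = sqrt(7.14e-11 x 0.1155) = 2.87e-6 M.
pOH = 5.54, so pH = 14.00 - 5.54 = 8.46.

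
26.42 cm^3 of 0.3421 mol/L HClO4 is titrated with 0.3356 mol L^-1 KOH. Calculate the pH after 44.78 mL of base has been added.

n(acid) = 0.3421 x 0.02642 = 0.009038 mol; n(KOH) added = 0.3356 x 0.04478 = 0.01503 mol.
Base is in excess by 0.01503 - 0.009038 = 0.005990 mol in a total volume of 0.07120 L.
[OH^-] = 0.005990/0.07120 = 0.08413 M, so pOH = 1.08 and pH = 14.00 - 1.08 = 12.92.

12.92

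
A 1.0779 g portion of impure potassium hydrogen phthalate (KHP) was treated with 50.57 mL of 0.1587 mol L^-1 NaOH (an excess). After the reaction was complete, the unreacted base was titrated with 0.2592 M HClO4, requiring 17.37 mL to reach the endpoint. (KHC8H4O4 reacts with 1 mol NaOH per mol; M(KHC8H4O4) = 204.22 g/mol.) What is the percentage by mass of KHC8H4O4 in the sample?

66.8%

Total n(NaOH) added = 0.1587 x 0.05057 = 0.008025 mol.
n(HClO4) used = 0.2592 x 0.01737 = 0.004502 mol, which equals the excess n(NaOH).
So n(NaOH) consumed by the sample = 0.008025 - 0.004502 = 0.003523 mol.
n(KHC8H4O4) = 0.003523 / 1 = 0.003523 mol.
mass KHC8H4O4 = 0.003523 x 204.22 = 0.7195 g, so %KHC8H4O4 = 0.7195/1.0779 x 100 = 66.8%.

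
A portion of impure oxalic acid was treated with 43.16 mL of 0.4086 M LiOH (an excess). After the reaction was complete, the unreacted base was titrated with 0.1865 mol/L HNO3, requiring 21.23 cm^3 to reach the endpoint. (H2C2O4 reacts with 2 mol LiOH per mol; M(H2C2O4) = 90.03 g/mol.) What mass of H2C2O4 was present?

Total n(LiOH) added = 0.4086 x 0.04316 = 0.01764 mol.
n(HNO3) used = 0.1865 x 0.02123 = 0.003959 mol, which equals the excess n(LiOH).
So n(LiOH) consumed by the sample = 0.01764 - 0.003959 = 0.01368 mol.
n(H2C2O4) = 0.01368 / 2 = 0.006838 mol.
mass = 0.006838 mol x 90.03 g/mol = 0.616 g.

0.616 g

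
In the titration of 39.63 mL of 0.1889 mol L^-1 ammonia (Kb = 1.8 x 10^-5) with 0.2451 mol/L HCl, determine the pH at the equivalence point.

5.11

n(NH3) = 0.1889 x 0.03963 = 0.007486 mol; V(HCl) at equivalence = 0.007486/0.2451 = 0.03054 L.
At equivalence the base is fully converted to NH4+; total volume = 0.07017 L, so [NH4+] = 0.007486/0.07017 = 0.1067 M.
Ka(NH4+) = Kw/Kb = 1.0e-14 / 1.8 x 10^-5 = 5.56e-10.
[H^+] = sqrt(Ka x [NH4+]) = sqrt(5.56e-10 x 0.1067) = 7.70e-6 M.
pH = -log(7.70e-6) = 5.11.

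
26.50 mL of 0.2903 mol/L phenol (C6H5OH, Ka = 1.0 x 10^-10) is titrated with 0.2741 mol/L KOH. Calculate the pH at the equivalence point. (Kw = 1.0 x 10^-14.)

11.57

n(C6H5OH) = 0.2903 x 0.02650 = 0.007693 mol; V(KOH) at equivalence = 0.007693/0.2741 = 0.02807 L.
At equivalence all the acid is converted to C6H5O-; total volume = 0.02650 + 0.02807 = 0.05457 L, so [C6H5O-] = 0.007693/0.05457 = 0.1410 M.
Kb = Kw/Ka = 1.0e-14 / 1.0 x 10^-10 = 0.000100.
[OH^-] = sqrt(Kb x [C6H5O-]) = sqrt(0.000100 x 0.1410) = 0.00375 M.
pOH = 2.43, so pH = 14.00 - 2.43 = 11.57.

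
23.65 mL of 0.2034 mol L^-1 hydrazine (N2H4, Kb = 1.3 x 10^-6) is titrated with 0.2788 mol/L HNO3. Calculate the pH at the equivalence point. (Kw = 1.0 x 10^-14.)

4.52

n(N2H4) = 0.2034 x 0.02365 = 0.004810 mol; V(HNO3) at equivalence = 0.004810/0.2788 = 0.01725 L.
At equivalence the base is fully converted to N2H5+; total volume = 0.04090 L, so [N2H5+] = 0.004810/0.04090 = 0.1176 M.
Ka(N2H5+) = Kw/Kb = 1.0e-14 / 1.3 x 10^-6 = 7.69e-9.
[H^+] = sqrt(Ka x [N2H5+]) = sqrt(7.69e-9 x 0.1176) = 3.01e-5 M.
pH = -log(3.01e-5) = 4.52.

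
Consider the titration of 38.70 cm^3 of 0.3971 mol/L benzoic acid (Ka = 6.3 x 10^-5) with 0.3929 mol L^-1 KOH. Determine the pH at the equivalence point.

n(C6H5COOH) = 0.3971 x 0.03870 = 0.01537 mol; V(KOH) at equivalence = 0.01537/0.3929 = 0.03911 L.
At equivalence all the acid is converted to C6H5COO-; total volume = 0.03870 + 0.03911 = 0.07781 L, so [C6H5COO-] = 0.01537/0.07781 = 0.1975 M.
Kb = Kw/Ka = 1.0e-14 / 6.3 x 10^-5 = 1.59e-10.
[OH^-] = sqrt(Kb x [C6H5COO-]) = sqrt(1.59e-10 x 0.1975) = 5.60e-6 M.
pOH = 5.25, so pH = 14.00 - 5.25 = 8.75.

8.75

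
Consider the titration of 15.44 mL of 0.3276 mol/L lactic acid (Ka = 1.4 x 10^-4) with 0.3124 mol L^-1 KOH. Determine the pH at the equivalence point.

8.53

n(HC3H5O3) = 0.3276 x 0.01544 = 0.005058 mol; V(KOH) at equivalence = 0.005058/0.3124 = 0.01619 L.
At equivalence all the acid is converted to C3H5O3-; total volume = 0.01544 + 0.01619 = 0.03163 L, so [C3H5O3-] = 0.005058/0.03163 = 0.1599 M.
Kb = Kw/Ka = 1.0e-14 / 1.4 x 10^-4 = 7.14e-11.
[OH^-] = sqrt(Kb x [C3H5O3-]) = sqrt(7.14e-11 x 0.1599) = 3.38e-6 M.
pOH = 5.47, so pH = 14.00 - 5.47 = 8.53.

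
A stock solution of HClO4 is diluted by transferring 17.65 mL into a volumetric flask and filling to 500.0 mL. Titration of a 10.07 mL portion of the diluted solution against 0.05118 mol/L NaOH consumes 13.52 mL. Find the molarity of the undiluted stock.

1.95 M

n(NaOH) = 0.05118 x 0.01352 = 0.0006920 mol.
n(HClO4) in the aliquot = 0.0006920 mol.
[diluted HClO4] = 0.0006920 / 0.01007 = 0.06871 M.
Dilution factor = 500.0/17.65 = 28.33, so [stock] = 0.06871 x 28.33 = 1.95 M.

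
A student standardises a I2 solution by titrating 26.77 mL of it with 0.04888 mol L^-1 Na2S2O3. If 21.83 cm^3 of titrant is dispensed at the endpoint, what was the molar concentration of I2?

n(Na2S2O3) = 0.04888 x 0.02183 = 0.001067 mol.
From the balanced equation, 2 mol Na2S2O3 reacts with 1 mol I2, so n(I2) = 0.001067 x 1/2 = 0.0005335 mol.
[I2] = 0.0005335 / 0.02677 L = 0.0199 M.

0.0199 M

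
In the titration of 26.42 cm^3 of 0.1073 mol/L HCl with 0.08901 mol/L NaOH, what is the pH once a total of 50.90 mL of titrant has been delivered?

12.34

n(acid) = 0.1073 x 0.02642 = 0.002835 mol; n(NaOH) added = 0.08901 x 0.05090 = 0.004531 mol.
Base is in excess by 0.004531 - 0.002835 = 0.001696 mol in a total volume of 0.07732 L.
[OH^-] = 0.001696/0.07732 = 0.02193 M, so pOH = 1.66 and pH = 14.00 - 1.66 = 12.34.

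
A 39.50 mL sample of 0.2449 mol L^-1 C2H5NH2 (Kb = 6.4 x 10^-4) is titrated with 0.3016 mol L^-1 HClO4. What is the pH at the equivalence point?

n(C2H5NH2) = 0.2449 x 0.03950 = 0.009674 mol; V(HClO4) at equivalence = 0.009674/0.3016 = 0.03207 L.
At equivalence the base is fully converted to C2H5NH3+; total volume = 0.07157 L, so [C2H5NH3+] = 0.009674/0.07157 = 0.1352 M.
Ka(C2H5NH3+) = Kw/Kb = 1.0e-14 / 6.4 x 10^-4 = 1.56e-11.
[H^+] = sqrt(Ka x [C2H5NH3+]) = sqrt(1.56e-11 x 0.1352) = 1.45e-6 M.
pH = -log(1.45e-6) = 5.84.

5.84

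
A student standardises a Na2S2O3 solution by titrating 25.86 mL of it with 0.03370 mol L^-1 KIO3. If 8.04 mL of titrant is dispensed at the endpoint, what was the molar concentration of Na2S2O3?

0.0629 M

n(KIO3) = 0.03370 x 0.008040 = 0.0002709 mol.
From the balanced equation, 1 mol KIO3 reacts with 6 mol Na2S2O3, so n(Na2S2O3) = 0.0002709 x 6/1 = 0.001626 mol.
[Na2S2O3] = 0.001626 / 0.02586 L = 0.0629 M.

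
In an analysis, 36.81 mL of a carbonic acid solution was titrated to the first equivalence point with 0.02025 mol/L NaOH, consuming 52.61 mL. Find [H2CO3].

0.0289 M

n(NaOH) = 0.02025 x 0.05261 = 0.001065 mol.
At the first equivalence point, 1 mol OH^- react per mol H2CO3, so n(H2CO3) = 0.001065 / 1 = 0.001065 mol.
[H2CO3] = 0.001065 / 0.03681 L = 0.0289 M.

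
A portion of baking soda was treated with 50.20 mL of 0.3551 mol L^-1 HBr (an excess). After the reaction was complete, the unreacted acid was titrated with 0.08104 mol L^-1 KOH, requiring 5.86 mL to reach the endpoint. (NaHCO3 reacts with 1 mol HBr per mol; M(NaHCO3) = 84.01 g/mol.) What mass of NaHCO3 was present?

Total n(HBr) added = 0.3551 x 0.05020 = 0.01783 mol.
n(KOH) used = 0.08104 x 0.005860 = 0.0004749 mol, which equals the excess n(HBr).
So n(HBr) consumed by the sample = 0.01783 - 0.0004749 = 0.01735 mol.
n(NaHCO3) = 0.01735 / 1 = 0.01735 mol.
mass = 0.01735 mol x 84.01 g/mol = 1.46 g.

1.46 g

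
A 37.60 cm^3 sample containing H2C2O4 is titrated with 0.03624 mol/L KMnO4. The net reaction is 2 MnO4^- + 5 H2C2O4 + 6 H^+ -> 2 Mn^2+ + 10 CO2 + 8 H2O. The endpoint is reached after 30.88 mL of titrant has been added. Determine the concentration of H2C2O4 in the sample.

n(KMnO4) = 0.03624 x 0.03088 = 0.001119 mol.
From the balanced equation, 2 mol KMnO4 reacts with 5 mol H2C2O4, so n(H2C2O4) = 0.001119 x 5/2 = 0.002798 mol.
[H2C2O4] = 0.002798 / 0.03760 L = 0.0744 M.

0.0744 M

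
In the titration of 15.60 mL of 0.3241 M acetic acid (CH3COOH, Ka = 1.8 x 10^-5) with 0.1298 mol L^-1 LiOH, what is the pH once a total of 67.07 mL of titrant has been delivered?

12.64

n(acid) = 0.3241 x 0.01560 = 0.005056 mol; n(LiOH) added = 0.1298 x 0.06707 = 0.008706 mol.
Base is in excess by 0.008706 - 0.005056 = 0.003650 mol in a total volume of 0.08267 L.
[OH^-] = 0.003650/0.08267 = 0.04415 M, so pOH = 1.36 and pH = 14.00 - 1.36 = 12.64.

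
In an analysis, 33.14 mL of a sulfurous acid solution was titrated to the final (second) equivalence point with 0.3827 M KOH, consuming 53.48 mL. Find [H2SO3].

0.309 M

n(KOH) = 0.3827 x 0.05348 = 0.02047 mol.
At the final (second) equivalence point, 2 mol OH^- react per mol H2SO3, so n(H2SO3) = 0.02047 / 2 = 0.01023 mol.
[H2SO3] = 0.01023 / 0.03314 L = 0.309 M.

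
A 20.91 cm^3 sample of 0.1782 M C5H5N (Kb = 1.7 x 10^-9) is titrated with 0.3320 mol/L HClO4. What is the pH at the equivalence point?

n(C5H5N) = 0.1782 x 0.02091 = 0.003726 mol; V(HClO4) at equivalence = 0.003726/0.3320 = 0.01122 L.
At equivalence the base is fully converted to C5H5NH+; total volume = 0.03213 L, so [C5H5NH+] = 0.003726/0.03213 = 0.1160 M.
Ka(C5H5NH+) = Kw/Kb = 1.0e-14 / 1.7 x 10^-9 = 5.88e-6.
[H^+] = sqrt(Ka x [C5H5NH+]) = sqrt(5.88e-6 x 0.1160) = 0.000826 M.
pH = -log(0.000826) = 3.08.

3.08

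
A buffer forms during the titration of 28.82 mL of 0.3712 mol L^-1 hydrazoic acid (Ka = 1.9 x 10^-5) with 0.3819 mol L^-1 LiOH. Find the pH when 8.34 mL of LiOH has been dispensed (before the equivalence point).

Initial n(HN3) = 0.3712 x 0.02882 = 0.01070 mol.
n(LiOH) added = 0.3819 x 0.008340 = 0.003185 mol, converting that many moles of HN3 to N3-.
Remaining n(HN3) = 0.007513 mol; n(N3-) = 0.003185 mol.
By Henderson-Hasselbalch, pH = pKa + log([A^-]/[HA]) = 4.72 + log(0.003185/0.007513) = 4.72 + (-0.37) = 4.35.

4.35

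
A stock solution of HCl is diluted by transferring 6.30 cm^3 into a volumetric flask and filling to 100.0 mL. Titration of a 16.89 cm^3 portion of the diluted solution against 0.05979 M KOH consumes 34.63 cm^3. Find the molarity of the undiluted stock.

1.95 M

n(KOH) = 0.05979 x 0.03463 = 0.002071 mol.
n(HCl) in the aliquot = 0.002071 mol.
[diluted HCl] = 0.002071 / 0.01689 = 0.1226 M.
Dilution factor = 100.0/6.300 = 15.87, so [stock] = 0.1226 x 15.87 = 1.95 M.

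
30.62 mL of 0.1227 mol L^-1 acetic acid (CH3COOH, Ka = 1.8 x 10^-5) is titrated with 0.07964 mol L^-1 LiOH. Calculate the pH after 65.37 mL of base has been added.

12.18

n(acid) = 0.1227 x 0.03062 = 0.003757 mol; n(LiOH) added = 0.07964 x 0.06537 = 0.005206 mol.
Base is in excess by 0.005206 - 0.003757 = 0.001449 mol in a total volume of 0.09599 L.
[OH^-] = 0.001449/0.09599 = 0.01510 M, so pOH = 1.82 and pH = 14.00 - 1.82 = 12.18.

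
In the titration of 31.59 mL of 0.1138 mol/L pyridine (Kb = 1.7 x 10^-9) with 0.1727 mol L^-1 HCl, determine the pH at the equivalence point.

3.20

n(C5H5N) = 0.1138 x 0.03159 = 0.003595 mol; V(HCl) at equivalence = 0.003595/0.1727 = 0.02082 L.
At equivalence the base is fully converted to C5H5NH+; total volume = 0.05241 L, so [C5H5NH+] = 0.003595/0.05241 = 0.06860 M.
Ka(C5H5NH+) = Kw/Kb = 1.0e-14 / 1.7 x 10^-9 = 5.88e-6.
[H^+] = sqrt(Ka x [C5H5NH+]) = sqrt(5.88e-6 x 0.06860) = 0.000635 M.
pH = -log(0.000635) = 3.20.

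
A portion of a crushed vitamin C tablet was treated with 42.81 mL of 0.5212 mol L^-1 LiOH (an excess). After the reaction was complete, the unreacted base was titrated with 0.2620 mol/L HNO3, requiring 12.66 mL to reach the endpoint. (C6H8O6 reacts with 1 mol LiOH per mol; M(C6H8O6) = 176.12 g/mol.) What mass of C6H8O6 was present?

3.35 g

Total n(LiOH) added = 0.5212 x 0.04281 = 0.02231 mol.
n(HNO3) used = 0.2620 x 0.01266 = 0.003317 mol, which equals the excess n(LiOH).
So n(LiOH) consumed by the sample = 0.02231 - 0.003317 = 0.01900 mol.
n(C6H8O6) = 0.01900 / 1 = 0.01900 mol.
mass = 0.01900 mol x 176.12 g/mol = 3.35 g.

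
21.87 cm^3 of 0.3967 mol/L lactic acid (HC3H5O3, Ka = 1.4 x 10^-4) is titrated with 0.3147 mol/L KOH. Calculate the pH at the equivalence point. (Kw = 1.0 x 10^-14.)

n(HC3H5O3) = 0.3967 x 0.02187 = 0.008676 mol; V(KOH) at equivalence = 0.008676/0.3147 = 0.02757 L.
At equivalence all the acid is converted to C3H5O3-; total volume = 0.02187 + 0.02757 = 0.04944 L, so [C3H5O3-] = 0.008676/0.04944 = 0.1755 M.
Kb = Kw/Ka = 1.0e-14 / 1.4 x 10^-4 = 7.14e-11.
[OH^-] = sqrt(Kb x [C3H5O3-]) = sqrt(7.14e-11 x 0.1755) = 3.54e-6 M.
pOH = 5.45, so pH = 14.00 - 5.45 = 8.55.

8.55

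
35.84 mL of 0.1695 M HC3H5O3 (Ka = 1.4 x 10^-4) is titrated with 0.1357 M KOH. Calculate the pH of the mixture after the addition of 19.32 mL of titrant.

Initial n(HC3H5O3) = 0.1695 x 0.03584 = 0.006075 mol.
n(KOH) added = 0.1357 x 0.01932 = 0.002622 mol, converting that many moles of HC3H5O3 to C3H5O3-.
Remaining n(HC3H5O3) = 0.003453 mol; n(C3H5O3-) = 0.002622 mol.
By Henderson-Hasselbalch, pH = pKa + log([A^-]/[HA]) = 3.85 + log(0.002622/0.003453) = 3.85 + (-0.12) = 3.73.

3.73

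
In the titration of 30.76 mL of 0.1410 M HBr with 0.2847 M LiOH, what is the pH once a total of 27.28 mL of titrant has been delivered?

n(acid) = 0.1410 x 0.03076 = 0.004337 mol; n(LiOH) added = 0.2847 x 0.02728 = 0.007767 mol.
Base is in excess by 0.007767 - 0.004337 = 0.003429 mol in a total volume of 0.05804 L.
[OH^-] = 0.003429/0.05804 = 0.05909 M, so pOH = 1.23 and pH = 14.00 - 1.23 = 12.77.

12.77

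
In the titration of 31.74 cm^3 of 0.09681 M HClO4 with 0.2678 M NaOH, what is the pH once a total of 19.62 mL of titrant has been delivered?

12.63

n(acid) = 0.09681 x 0.03174 = 0.003073 mol; n(NaOH) added = 0.2678 x 0.01962 = 0.005254 mol.
Base is in excess by 0.005254 - 0.003073 = 0.002181 mol in a total volume of 0.05136 L.
[OH^-] = 0.002181/0.05136 = 0.04247 M, so pOH = 1.37 and pH = 14.00 - 1.37 = 12.63.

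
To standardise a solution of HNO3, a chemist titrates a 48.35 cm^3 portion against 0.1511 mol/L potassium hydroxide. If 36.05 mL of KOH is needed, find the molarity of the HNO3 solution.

0.113 M

n(KOH) delivered = 0.1511 x 0.03605 = 0.005447 mol.
For a 1:1 reaction, n(HNO3) = 0.005447 mol.
[HNO3] = 0.005447 mol / 0.04835 L = 0.113 M.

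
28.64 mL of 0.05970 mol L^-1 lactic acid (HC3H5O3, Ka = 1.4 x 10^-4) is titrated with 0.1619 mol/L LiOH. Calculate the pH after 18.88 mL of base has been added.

12.45

n(acid) = 0.05970 x 0.02864 = 0.001710 mol; n(LiOH) added = 0.1619 x 0.01888 = 0.003057 mol.
Base is in excess by 0.003057 - 0.001710 = 0.001347 mol in a total volume of 0.04752 L.
[OH^-] = 0.001347/0.04752 = 0.02834 M, so pOH = 1.55 and pH = 14.00 - 1.55 = 12.45.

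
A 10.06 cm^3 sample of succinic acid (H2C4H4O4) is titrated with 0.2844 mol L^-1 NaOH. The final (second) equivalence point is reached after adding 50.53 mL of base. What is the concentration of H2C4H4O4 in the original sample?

n(NaOH) = 0.2844 x 0.05053 = 0.01437 mol.
At the final (second) equivalence point, 2 mol OH^- react per mol H2C4H4O4, so n(H2C4H4O4) = 0.01437 / 2 = 0.007185 mol.
[H2C4H4O4] = 0.007185 / 0.01006 L = 0.714 M.

0.714 M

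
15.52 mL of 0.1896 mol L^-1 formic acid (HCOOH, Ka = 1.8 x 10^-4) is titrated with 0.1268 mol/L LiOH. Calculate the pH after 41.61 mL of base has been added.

12.61

n(acid) = 0.1896 x 0.01552 = 0.002943 mol; n(LiOH) added = 0.1268 x 0.04161 = 0.005276 mol.
Base is in excess by 0.005276 - 0.002943 = 0.002334 mol in a total volume of 0.05713 L.
[OH^-] = 0.002334/0.05713 = 0.04085 M, so pOH = 1.39 and pH = 14.00 - 1.39 = 12.61.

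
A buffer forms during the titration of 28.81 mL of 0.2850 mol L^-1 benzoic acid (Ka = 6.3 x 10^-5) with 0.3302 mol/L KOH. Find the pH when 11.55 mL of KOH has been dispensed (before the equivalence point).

Initial n(C6H5COOH) = 0.2850 x 0.02881 = 0.008211 mol.
n(KOH) added = 0.3302 x 0.01155 = 0.003814 mol, converting that many moles of C6H5COOH to C6H5COO-.
Remaining n(C6H5COOH) = 0.004397 mol; n(C6H5COO-) = 0.003814 mol.
By Henderson-Hasselbalch, pH = pKa + log([A^-]/[HA]) = 4.20 + log(0.003814/0.004397) = 4.20 + (-0.06) = 4.14.

4.14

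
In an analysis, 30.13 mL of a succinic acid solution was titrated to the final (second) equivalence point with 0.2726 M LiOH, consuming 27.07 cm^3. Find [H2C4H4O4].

0.122 M

n(LiOH) = 0.2726 x 0.02707 = 0.007379 mol.
At the final (second) equivalence point, 2 mol OH^- react per mol H2C4H4O4, so n(H2C4H4O4) = 0.007379 / 2 = 0.003690 mol.
[H2C4H4O4] = 0.003690 / 0.03013 L = 0.122 M.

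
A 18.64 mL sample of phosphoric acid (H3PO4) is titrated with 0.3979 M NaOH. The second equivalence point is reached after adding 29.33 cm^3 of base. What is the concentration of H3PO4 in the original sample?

0.313 M

n(NaOH) = 0.3979 x 0.02933 = 0.01167 mol.
At the second equivalence point, 2 mol OH^- react per mol H3PO4, so n(H3PO4) = 0.01167 / 2 = 0.005835 mol.
[H3PO4] = 0.005835 / 0.01864 L = 0.313 M.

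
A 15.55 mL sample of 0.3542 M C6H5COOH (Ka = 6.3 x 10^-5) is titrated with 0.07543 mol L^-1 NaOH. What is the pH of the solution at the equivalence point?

8.50

n(C6H5COOH) = 0.3542 x 0.01555 = 0.005508 mol; V(NaOH) at equivalence = 0.005508/0.07543 = 0.07302 L.
At equivalence all the acid is converted to C6H5COO-; total volume = 0.01555 + 0.07302 = 0.08857 L, so [C6H5COO-] = 0.005508/0.08857 = 0.06219 M.
Kb = Kw/Ka = 1.0e-14 / 6.3 x 10^-5 = 1.59e-10.
[OH^-] = sqrt(Kb x [C6H5COO-]) = sqrt(1.59e-10 x 0.06219) = 3.14e-6 M.
pOH = 5.50, so pH = 14.00 - 5.50 = 8.50.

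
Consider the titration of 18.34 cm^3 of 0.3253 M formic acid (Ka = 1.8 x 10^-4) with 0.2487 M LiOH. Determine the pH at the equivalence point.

n(HCOOH) = 0.3253 x 0.01834 = 0.005966 mol; V(LiOH) at equivalence = 0.005966/0.2487 = 0.02399 L.
At equivalence all the acid is converted to HCOO-; total volume = 0.01834 + 0.02399 = 0.04233 L, so [HCOO-] = 0.005966/0.04233 = 0.1409 M.
Kb = Kw/Ka = 1.0e-14 / 1.8 x 10^-4 = 5.56e-11.
[OH^-] = sqrt(Kb x [HCOO-]) = sqrt(5.56e-11 x 0.1409) = 2.80e-6 M.
pOH = 5.55, so pH = 14.00 - 5.55 = 8.45.

8.45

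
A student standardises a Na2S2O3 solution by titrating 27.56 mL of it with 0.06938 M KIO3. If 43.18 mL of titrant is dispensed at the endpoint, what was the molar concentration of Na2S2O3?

n(KIO3) = 0.06938 x 0.04318 = 0.002996 mol.
From the balanced equation, 1 mol KIO3 reacts with 6 mol Na2S2O3, so n(Na2S2O3) = 0.002996 x 6/1 = 0.01797 mol.
[Na2S2O3] = 0.01797 / 0.02756 L = 0.652 M.

0.652 M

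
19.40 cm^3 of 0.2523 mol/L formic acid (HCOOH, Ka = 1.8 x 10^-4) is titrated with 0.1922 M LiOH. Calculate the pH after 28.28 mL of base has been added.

n(acid) = 0.2523 x 0.01940 = 0.004895 mol; n(LiOH) added = 0.1922 x 0.02828 = 0.005435 mol.
Base is in excess by 0.005435 - 0.004895 = 0.0005408 mol in a total volume of 0.04768 L.
[OH^-] = 0.0005408/0.04768 = 0.01134 M, so pOH = 1.95 and pH = 14.00 - 1.95 = 12.05.

12.05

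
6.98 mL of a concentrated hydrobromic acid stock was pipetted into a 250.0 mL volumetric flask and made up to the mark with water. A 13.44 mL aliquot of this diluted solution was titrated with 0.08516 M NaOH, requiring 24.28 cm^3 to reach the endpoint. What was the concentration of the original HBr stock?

5.51 M

n(NaOH) = 0.08516 x 0.02428 = 0.002068 mol.
n(HBr) in the aliquot = 0.002068 mol.
[diluted HBr] = 0.002068 / 0.01344 = 0.1538 M.
Dilution factor = 250.0/6.980 = 35.82, so [stock] = 0.1538 x 35.82 = 5.51 M.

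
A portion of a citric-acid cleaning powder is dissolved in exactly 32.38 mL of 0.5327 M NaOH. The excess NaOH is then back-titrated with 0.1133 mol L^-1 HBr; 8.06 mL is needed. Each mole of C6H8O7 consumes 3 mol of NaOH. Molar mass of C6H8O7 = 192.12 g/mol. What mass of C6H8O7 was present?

Total n(NaOH) added = 0.5327 x 0.03238 = 0.01725 mol.
n(HBr) used = 0.1133 x 0.008060 = 0.0009132 mol, which equals the excess n(NaOH).
So n(NaOH) consumed by the sample = 0.01725 - 0.0009132 = 0.01634 mol.
n(C6H8O7) = 0.01634 / 3 = 0.005445 mol.
mass = 0.005445 mol x 192.12 g/mol = 1.05 g.

1.05 g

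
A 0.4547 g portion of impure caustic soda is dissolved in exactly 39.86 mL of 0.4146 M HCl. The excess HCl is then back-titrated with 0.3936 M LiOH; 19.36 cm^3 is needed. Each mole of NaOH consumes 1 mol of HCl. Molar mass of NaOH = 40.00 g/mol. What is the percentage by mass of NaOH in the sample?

78.3%

Total n(HCl) added = 0.4146 x 0.03986 = 0.01653 mol.
n(LiOH) used = 0.3936 x 0.01936 = 0.007620 mol, which equals the excess n(HCl).
So n(HCl) consumed by the sample = 0.01653 - 0.007620 = 0.008906 mol.
n(NaOH) = 0.008906 / 1 = 0.008906 mol.
mass NaOH = 0.008906 x 40.00 = 0.3562 g, so %NaOH = 0.3562/0.4547 x 100 = 78.3%.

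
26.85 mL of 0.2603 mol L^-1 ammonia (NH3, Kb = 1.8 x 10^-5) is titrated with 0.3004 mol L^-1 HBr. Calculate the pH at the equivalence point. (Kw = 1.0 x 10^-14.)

5.06

n(NH3) = 0.2603 x 0.02685 = 0.006989 mol; V(HBr) at equivalence = 0.006989/0.3004 = 0.02327 L.
At equivalence the base is fully converted to NH4+; total volume = 0.05012 L, so [NH4+] = 0.006989/0.05012 = 0.1395 M.
Ka(NH4+) = Kw/Kb = 1.0e-14 / 1.8 x 10^-5 = 5.56e-10.
[H^+] = sqrt(Ka x [NH4+]) = sqrt(5.56e-10 x 0.1395) = 8.80e-6 M.
pH = -log(8.80e-6) = 5.06.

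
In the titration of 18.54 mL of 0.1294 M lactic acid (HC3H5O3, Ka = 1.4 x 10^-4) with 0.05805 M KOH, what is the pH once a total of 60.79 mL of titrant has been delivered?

12.15

n(acid) = 0.1294 x 0.01854 = 0.002399 mol; n(KOH) added = 0.05805 x 0.06079 = 0.003529 mol.
Base is in excess by 0.003529 - 0.002399 = 0.001130 mol in a total volume of 0.07933 L.
[OH^-] = 0.001130/0.07933 = 0.01424 M, so pOH = 1.85 and pH = 14.00 - 1.85 = 12.15.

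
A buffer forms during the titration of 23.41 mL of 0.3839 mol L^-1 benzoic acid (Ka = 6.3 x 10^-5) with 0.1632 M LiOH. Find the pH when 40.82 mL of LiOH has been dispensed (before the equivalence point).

Initial n(C6H5COOH) = 0.3839 x 0.02341 = 0.008987 mol.
n(LiOH) added = 0.1632 x 0.04082 = 0.006662 mol, converting that many moles of C6H5COOH to C6H5COO-.
Remaining n(C6H5COOH) = 0.002325 mol; n(C6H5COO-) = 0.006662 mol.
By Henderson-Hasselbalch, pH = pKa + log([A^-]/[HA]) = 4.20 + log(0.006662/0.002325) = 4.20 + (+0.46) = 4.66.

4.66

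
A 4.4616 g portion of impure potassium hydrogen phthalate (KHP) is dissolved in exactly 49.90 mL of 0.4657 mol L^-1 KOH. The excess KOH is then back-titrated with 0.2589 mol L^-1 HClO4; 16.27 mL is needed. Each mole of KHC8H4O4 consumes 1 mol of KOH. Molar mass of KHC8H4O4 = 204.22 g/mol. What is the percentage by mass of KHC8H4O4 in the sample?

87.1%

Total n(KOH) added = 0.4657 x 0.04990 = 0.02324 mol.
n(HClO4) used = 0.2589 x 0.01627 = 0.004212 mol, which equals the excess n(KOH).
So n(KOH) consumed by the sample = 0.02324 - 0.004212 = 0.01903 mol.
n(KHC8H4O4) = 0.01903 / 1 = 0.01903 mol.
mass KHC8H4O4 = 0.01903 x 204.22 = 3.886 g, so %KHC8H4O4 = 3.886/4.4616 x 100 = 87.1%.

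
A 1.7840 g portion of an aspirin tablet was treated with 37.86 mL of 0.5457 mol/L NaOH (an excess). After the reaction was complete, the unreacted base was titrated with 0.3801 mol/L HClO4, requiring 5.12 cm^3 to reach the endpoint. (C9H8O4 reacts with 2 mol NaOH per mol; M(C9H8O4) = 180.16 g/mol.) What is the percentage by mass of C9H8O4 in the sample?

94.5%

Total n(NaOH) added = 0.5457 x 0.03786 = 0.02066 mol.
n(HClO4) used = 0.3801 x 0.005120 = 0.001946 mol, which equals the excess n(NaOH).
So n(NaOH) consumed by the sample = 0.02066 - 0.001946 = 0.01871 mol.
n(C9H8O4) = 0.01871 / 2 = 0.009357 mol.
mass C9H8O4 = 0.009357 x 180.16 = 1.686 g, so %C9H8O4 = 1.686/1.7840 x 100 = 94.5%.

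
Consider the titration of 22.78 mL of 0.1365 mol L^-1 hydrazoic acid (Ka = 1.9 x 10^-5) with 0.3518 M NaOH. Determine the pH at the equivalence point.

8.86

n(HN3) = 0.1365 x 0.02278 = 0.003109 mol; V(NaOH) at equivalence = 0.003109/0.3518 = 0.008839 L.
At equivalence all the acid is converted to N3-; total volume = 0.02278 + 0.008839 = 0.03162 L, so [N3-] = 0.003109/0.03162 = 0.09834 M.
Kb = Kw/Ka = 1.0e-14 / 1.9 x 10^-5 = 5.26e-10.
[OH^-] = sqrt(Kb x [N3-]) = sqrt(5.26e-10 x 0.09834) = 7.19e-6 M.
pOH = 5.14, so pH = 14.00 - 5.14 = 8.86.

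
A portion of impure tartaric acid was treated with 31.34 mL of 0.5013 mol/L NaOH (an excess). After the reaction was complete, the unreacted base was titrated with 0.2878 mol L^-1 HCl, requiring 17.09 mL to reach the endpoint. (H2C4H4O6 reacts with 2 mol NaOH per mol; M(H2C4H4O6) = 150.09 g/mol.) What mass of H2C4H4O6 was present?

0.810 g

Total n(NaOH) added = 0.5013 x 0.03134 = 0.01571 mol.
n(HCl) used = 0.2878 x 0.01709 = 0.004919 mol, which equals the excess n(NaOH).
So n(NaOH) consumed by the sample = 0.01571 - 0.004919 = 0.01079 mol.
n(H2C4H4O6) = 0.01079 / 2 = 0.005396 mol.
mass = 0.005396 mol x 150.09 g/mol = 0.810 g.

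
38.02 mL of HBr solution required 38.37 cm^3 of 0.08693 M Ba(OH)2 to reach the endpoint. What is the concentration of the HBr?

n(Ba(OH)2) delivered = 0.08693 x 0.03837 = 0.003336 mol.
The reaction is 2 HBr + 1 Ba(OH)2, so n(HBr) = 0.003336 x 2/1 = 0.006671 mol.
[HBr] = 0.006671 mol / 0.03802 L = 0.175 M.

0.175 M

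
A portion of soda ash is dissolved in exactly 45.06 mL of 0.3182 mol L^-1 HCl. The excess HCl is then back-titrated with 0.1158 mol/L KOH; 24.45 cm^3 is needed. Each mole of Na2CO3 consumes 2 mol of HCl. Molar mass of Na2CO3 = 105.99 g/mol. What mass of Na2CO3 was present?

0.610 g

Total n(HCl) added = 0.3182 x 0.04506 = 0.01434 mol.
n(KOH) used = 0.1158 x 0.02445 = 0.002831 mol, which equals the excess n(HCl).
So n(HCl) consumed by the sample = 0.01434 - 0.002831 = 0.01151 mol.
n(Na2CO3) = 0.01151 / 2 = 0.005753 mol.
mass = 0.005753 mol x 105.99 g/mol = 0.610 g.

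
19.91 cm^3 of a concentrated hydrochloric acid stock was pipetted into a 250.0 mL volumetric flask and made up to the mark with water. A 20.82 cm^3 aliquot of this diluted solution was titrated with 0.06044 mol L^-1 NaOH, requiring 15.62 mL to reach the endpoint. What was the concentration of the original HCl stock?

0.569 M

n(NaOH) = 0.06044 x 0.01562 = 0.0009441 mol.
n(HCl) in the aliquot = 0.0009441 mol.
[diluted HCl] = 0.0009441 / 0.02082 = 0.04534 M.
Dilution factor = 250.0/19.91 = 12.56, so [stock] = 0.04534 x 12.56 = 0.569 M.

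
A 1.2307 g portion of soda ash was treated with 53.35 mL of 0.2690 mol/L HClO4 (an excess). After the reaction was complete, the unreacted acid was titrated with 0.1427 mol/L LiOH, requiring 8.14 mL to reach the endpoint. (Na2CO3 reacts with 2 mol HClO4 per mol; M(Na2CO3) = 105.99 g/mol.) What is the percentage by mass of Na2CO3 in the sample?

56.8%

Total n(HClO4) added = 0.2690 x 0.05335 = 0.01435 mol.
n(LiOH) used = 0.1427 x 0.008140 = 0.001162 mol, which equals the excess n(HClO4).
So n(HClO4) consumed by the sample = 0.01435 - 0.001162 = 0.01319 mol.
n(Na2CO3) = 0.01319 / 2 = 0.006595 mol.
mass Na2CO3 = 0.006595 x 105.99 = 0.6990 g, so %Na2CO3 = 0.6990/1.2307 x 100 = 56.8%.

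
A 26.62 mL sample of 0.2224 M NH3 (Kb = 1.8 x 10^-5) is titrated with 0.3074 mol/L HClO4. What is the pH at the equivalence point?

5.07

n(NH3) = 0.2224 x 0.02662 = 0.005920 mol; V(HClO4) at equivalence = 0.005920/0.3074 = 0.01926 L.
At equivalence the base is fully converted to NH4+; total volume = 0.04588 L, so [NH4+] = 0.005920/0.04588 = 0.1290 M.
Ka(NH4+) = Kw/Kb = 1.0e-14 / 1.8 x 10^-5 = 5.56e-10.
[H^+] = sqrt(Ka x [NH4+]) = sqrt(5.56e-10 x 0.1290) = 8.47e-6 M.
pH = -log(8.47e-6) = 5.07.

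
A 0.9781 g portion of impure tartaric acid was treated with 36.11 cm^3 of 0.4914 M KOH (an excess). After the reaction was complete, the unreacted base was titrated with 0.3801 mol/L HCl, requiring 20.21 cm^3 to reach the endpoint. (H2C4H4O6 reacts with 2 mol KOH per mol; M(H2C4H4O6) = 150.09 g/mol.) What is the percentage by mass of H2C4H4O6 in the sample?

77.2%

Total n(KOH) added = 0.4914 x 0.03611 = 0.01774 mol.
n(HCl) used = 0.3801 x 0.02021 = 0.007682 mol, which equals the excess n(KOH).
So n(KOH) consumed by the sample = 0.01774 - 0.007682 = 0.01006 mol.
n(H2C4H4O6) = 0.01006 / 2 = 0.005031 mol.
mass H2C4H4O6 = 0.005031 x 150.09 = 0.7552 g, so %H2C4H4O6 = 0.7552/0.9781 x 100 = 77.2%.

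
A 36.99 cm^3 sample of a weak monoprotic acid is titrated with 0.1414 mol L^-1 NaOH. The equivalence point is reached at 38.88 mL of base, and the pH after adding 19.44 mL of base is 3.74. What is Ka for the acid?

19.44 mL is half of the equivalence volume, so this is the half-equivalence point where [HA] = [A^-].
At half-equivalence pH = pKa, so pKa = 3.74.
Ka = 10^(-3.74) = 1.8 x 10^-4.

1.8 x 10^-4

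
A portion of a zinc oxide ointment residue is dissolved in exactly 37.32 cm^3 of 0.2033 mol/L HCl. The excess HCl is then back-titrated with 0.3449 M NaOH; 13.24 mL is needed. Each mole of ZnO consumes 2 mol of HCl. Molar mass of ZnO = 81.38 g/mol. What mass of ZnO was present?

0.123 g

Total n(HCl) added = 0.2033 x 0.03732 = 0.007587 mol.
n(NaOH) used = 0.3449 x 0.01324 = 0.004566 mol, which equals the excess n(HCl).
So n(HCl) consumed by the sample = 0.007587 - 0.004566 = 0.003021 mol.
n(ZnO) = 0.003021 / 2 = 0.001510 mol.
mass = 0.001510 mol x 81.38 g/mol = 0.123 g.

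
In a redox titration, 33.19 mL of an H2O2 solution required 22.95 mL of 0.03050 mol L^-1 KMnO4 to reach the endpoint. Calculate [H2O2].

0.0527 M

n(KMnO4) = 0.03050 x 0.02295 = 0.0007000 mol.
From the balanced equation, 2 mol KMnO4 reacts with 5 mol H2O2, so n(H2O2) = 0.0007000 x 5/2 = 0.001750 mol.
[H2O2] = 0.001750 / 0.03319 L = 0.0527 M.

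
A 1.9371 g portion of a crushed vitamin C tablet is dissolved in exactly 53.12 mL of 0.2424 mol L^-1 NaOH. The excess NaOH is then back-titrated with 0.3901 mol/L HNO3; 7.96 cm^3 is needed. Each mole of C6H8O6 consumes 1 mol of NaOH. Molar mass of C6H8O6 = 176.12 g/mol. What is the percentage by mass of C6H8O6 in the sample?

88.8%

Total n(NaOH) added = 0.2424 x 0.05312 = 0.01288 mol.
n(HNO3) used = 0.3901 x 0.007960 = 0.003105 mol, which equals the excess n(NaOH).
So n(NaOH) consumed by the sample = 0.01288 - 0.003105 = 0.009771 mol.
n(C6H8O6) = 0.009771 / 1 = 0.009771 mol.
mass C6H8O6 = 0.009771 x 176.12 = 1.721 g, so %C6H8O6 = 1.721/1.9371 x 100 = 88.8%.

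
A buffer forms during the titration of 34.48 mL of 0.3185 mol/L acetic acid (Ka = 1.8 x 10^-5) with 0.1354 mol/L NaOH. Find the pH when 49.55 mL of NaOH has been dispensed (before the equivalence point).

Initial n(CH3COOH) = 0.3185 x 0.03448 = 0.01098 mol.
n(NaOH) added = 0.1354 x 0.04955 = 0.006709 mol, converting that many moles of CH3COOH to CH3COO-.
Remaining n(CH3COOH) = 0.004273 mol; n(CH3COO-) = 0.006709 mol.
By Henderson-Hasselbalch, pH = pKa + log([A^-]/[HA]) = 4.74 + log(0.006709/0.004273) = 4.74 + (+0.20) = 4.94.

4.94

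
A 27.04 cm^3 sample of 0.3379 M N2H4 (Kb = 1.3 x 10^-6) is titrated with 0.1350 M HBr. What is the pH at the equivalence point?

4.56

n(N2H4) = 0.3379 x 0.02704 = 0.009137 mol; V(HBr) at equivalence = 0.009137/0.1350 = 0.06768 L.
At equivalence the base is fully converted to N2H5+; total volume = 0.09472 L, so [N2H5+] = 0.009137/0.09472 = 0.09646 M.
Ka(N2H5+) = Kw/Kb = 1.0e-14 / 1.3 x 10^-6 = 7.69e-9.
[H^+] = sqrt(Ka x [N2H5+]) = sqrt(7.69e-9 x 0.09646) = 2.72e-5 M.
pH = -log(2.72e-5) = 4.56.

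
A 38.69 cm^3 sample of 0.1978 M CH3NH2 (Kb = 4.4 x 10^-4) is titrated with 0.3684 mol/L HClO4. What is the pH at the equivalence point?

n(CH3NH2) = 0.1978 x 0.03869 = 0.007653 mol; V(HClO4) at equivalence = 0.007653/0.3684 = 0.02077 L.
At equivalence the base is fully converted to CH3NH3+; total volume = 0.05946 L, so [CH3NH3+] = 0.007653/0.05946 = 0.1287 M.
Ka(CH3NH3+) = Kw/Kb = 1.0e-14 / 4.4 x 10^-4 = 2.27e-11.
[H^+] = sqrt(Ka x [CH3NH3+]) = sqrt(2.27e-11 x 0.1287) = 1.71e-6 M.
pH = -log(1.71e-6) = 5.77.

5.77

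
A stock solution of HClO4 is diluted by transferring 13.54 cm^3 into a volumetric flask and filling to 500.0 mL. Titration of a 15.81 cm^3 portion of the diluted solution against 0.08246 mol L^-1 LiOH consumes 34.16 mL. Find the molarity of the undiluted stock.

n(LiOH) = 0.08246 x 0.03416 = 0.002817 mol.
n(HClO4) in the aliquot = 0.002817 mol.
[diluted HClO4] = 0.002817 / 0.01581 = 0.1782 M.
Dilution factor = 500.0/13.54 = 36.93, so [stock] = 0.1782 x 36.93 = 6.58 M.

6.58 M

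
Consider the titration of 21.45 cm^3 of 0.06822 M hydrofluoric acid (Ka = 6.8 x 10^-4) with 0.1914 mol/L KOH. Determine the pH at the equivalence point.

7.93

n(HF) = 0.06822 x 0.02145 = 0.001463 mol; V(KOH) at equivalence = 0.001463/0.1914 = 0.007645 L.
At equivalence all the acid is converted to F-; total volume = 0.02145 + 0.007645 = 0.02910 L, so [F-] = 0.001463/0.02910 = 0.05029 M.
Kb = Kw/Ka = 1.0e-14 / 6.8 x 10^-4 = 1.47e-11.
[OH^-] = sqrt(Kb x [F-]) = sqrt(1.47e-11 x 0.05029) = 8.60e-7 M.
pOH = 6.07, so pH = 14.00 - 6.07 = 7.93.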